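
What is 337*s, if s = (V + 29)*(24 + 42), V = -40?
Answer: -244662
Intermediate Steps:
s = -726 (s = (-40 + 29)*(24 + 42) = -11*66 = -726)
337*s = 337*(-726) = -244662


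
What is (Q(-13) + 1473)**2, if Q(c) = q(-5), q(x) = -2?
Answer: 2163841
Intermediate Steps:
Q(c) = -2
(Q(-13) + 1473)**2 = (-2 + 1473)**2 = 1471**2 = 2163841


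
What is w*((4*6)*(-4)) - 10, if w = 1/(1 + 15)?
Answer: -16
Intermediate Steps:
w = 1/16 ≈ 0.062500
w*((4*6)*(-4)) - 10 = ((4*6)*(-4))/16 - 10 = (24*(-4))/16 - 10 = (1/16)*(-96) - 10 = -6 - 10 = -16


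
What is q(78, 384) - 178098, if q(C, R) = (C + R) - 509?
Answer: -178145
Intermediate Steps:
q(C, R) = -509 + C + R
q(78, 384) - 178098 = (-509 + 78 + 384) - 178098 = -47 - 178098 = -178145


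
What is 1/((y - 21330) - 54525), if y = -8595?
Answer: -1/84450 ≈ -1.1841e-5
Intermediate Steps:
1/((y - 21330) - 54525) = 1/((-8595 - 21330) - 54525) = 1/(-29925 - 54525) = 1/(-84450) = -1/84450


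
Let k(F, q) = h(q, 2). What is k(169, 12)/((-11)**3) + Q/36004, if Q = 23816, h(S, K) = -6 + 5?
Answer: 7933775/11980331 ≈ 0.66223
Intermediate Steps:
h(S, K) = -1
k(F, q) = -1
k(169, 12)/((-11)**3) + Q/36004 = -1/((-11)**3) + 23816/36004 = -1/(-1331) + 23816*(1/36004) = -1*(-1/1331) + 5954/9001 = 1/1331 + 5954/9001 = 7933775/11980331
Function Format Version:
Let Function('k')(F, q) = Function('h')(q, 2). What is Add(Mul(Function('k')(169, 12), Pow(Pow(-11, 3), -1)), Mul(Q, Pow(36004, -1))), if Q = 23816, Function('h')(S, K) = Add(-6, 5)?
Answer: Rational(7933775, 11980331) ≈ 0.66223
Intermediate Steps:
Function('h')(S, K) = -1
Function('k')(F, q) = -1
Add(Mul(Function('k')(169, 12), Pow(Pow(-11, 3), -1)), Mul(Q, Pow(36004, -1))) = Add(Mul(-1, Pow(Pow(-11, 3), -1)), Mul(23816, Pow(36004, -1))) = Add(Mul(-1, Pow(-1331, -1)), Mul(23816, Rational(1, 36004))) = Add(Mul(-1, Rational(-1, 1331)), Rational(5954, 9001)) = Add(Rational(1, 1331), Rational(5954, 9001)) = Rational(7933775, 11980331)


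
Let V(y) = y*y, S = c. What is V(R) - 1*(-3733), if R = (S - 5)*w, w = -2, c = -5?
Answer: 4133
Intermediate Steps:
S = -5
R = 20 (R = (-5 - 5)*(-2) = -10*(-2) = 20)
V(y) = y**2
V(R) - 1*(-3733) = 20**2 - 1*(-3733) = 400 + 3733 = 4133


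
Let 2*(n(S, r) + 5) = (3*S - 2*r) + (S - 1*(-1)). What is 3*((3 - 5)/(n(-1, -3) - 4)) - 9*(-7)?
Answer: 319/5 ≈ 63.800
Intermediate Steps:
n(S, r) = -9/2 - r + 2*S (n(S, r) = -5 + ((3*S - 2*r) + (S - 1*(-1)))/2 = -5 + ((-2*r + 3*S) + (S + 1))/2 = -5 + ((-2*r + 3*S) + (1 + S))/2 = -5 + (1 - 2*r + 4*S)/2 = -5 + (1/2 - r + 2*S) = -9/2 - r + 2*S)
3*((3 - 5)/(n(-1, -3) - 4)) - 9*(-7) = 3*((3 - 5)/((-9/2 - 1*(-3) + 2*(-1)) - 4)) - 9*(-7) = 3*(-2/((-9/2 + 3 - 2) - 4)) + 63 = 3*(-2/(-7/2 - 4)) + 63 = 3*(-2/(-15/2)) + 63 = 3*(-2*(-2/15)) + 63 = 3*(4/15) + 63 = 4/5 + 63 = 319/5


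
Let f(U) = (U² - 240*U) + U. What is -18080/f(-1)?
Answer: -226/3 ≈ -75.333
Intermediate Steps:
f(U) = U² - 239*U
-18080/f(-1) = -18080*(-1/(-239 - 1)) = -18080/((-1*(-240))) = -18080/240 = -18080*1/240 = -226/3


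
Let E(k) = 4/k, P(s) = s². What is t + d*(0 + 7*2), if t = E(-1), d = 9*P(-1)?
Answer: 122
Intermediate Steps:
d = 9 (d = 9*(-1)² = 9*1 = 9)
t = -4 (t = 4/(-1) = 4*(-1) = -4)
t + d*(0 + 7*2) = -4 + 9*(0 + 7*2) = -4 + 9*(0 + 14) = -4 + 9*14 = -4 + 126 = 122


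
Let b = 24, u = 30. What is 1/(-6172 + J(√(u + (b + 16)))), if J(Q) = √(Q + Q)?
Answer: -1/(6172 - 2^(¾)*35^(¼)) ≈ -0.00016213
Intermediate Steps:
J(Q) = √2*√Q (J(Q) = √(2*Q) = √2*√Q)
1/(-6172 + J(√(u + (b + 16)))) = 1/(-6172 + √2*√(√(30 + (24 + 16)))) = 1/(-6172 + √2*√(√(30 + 40))) = 1/(-6172 + √2*√(√70)) = 1/(-6172 + √2*70^(¼)) = 1/(-6172 + 2^(¾)*35^(¼))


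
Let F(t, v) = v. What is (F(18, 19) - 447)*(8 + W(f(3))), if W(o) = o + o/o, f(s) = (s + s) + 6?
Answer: -8988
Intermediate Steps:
f(s) = 6 + 2*s (f(s) = 2*s + 6 = 6 + 2*s)
W(o) = 1 + o (W(o) = o + 1 = 1 + o)
(F(18, 19) - 447)*(8 + W(f(3))) = (19 - 447)*(8 + (1 + (6 + 2*3))) = -428*(8 + (1 + (6 + 6))) = -428*(8 + (1 + 12)) = -428*(8 + 13) = -428*21 = -8988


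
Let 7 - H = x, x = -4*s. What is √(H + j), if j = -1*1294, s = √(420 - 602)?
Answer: √(-1287 + 4*I*√182) ≈ 0.7519 + 35.883*I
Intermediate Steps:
s = I*√182 (s = √(-182) = I*√182 ≈ 13.491*I)
x = -4*I*√182 ≈ -53.963*I
H = 7 + 4*I*√182 (H = 7 - (-4)*I*√182 = 7 + 4*I*√182 ≈ 7.0 + 53.963*I)
j = -1294
√(H + j) = √((7 + 4*I*√182) - 1294) = √(-1287 + 4*I*√182)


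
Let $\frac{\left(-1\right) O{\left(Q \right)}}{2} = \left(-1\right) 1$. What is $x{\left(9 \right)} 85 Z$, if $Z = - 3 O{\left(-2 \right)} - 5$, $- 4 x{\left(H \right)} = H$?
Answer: $\frac{8415}{4} \approx 2103.8$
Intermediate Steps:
$O{\left(Q \right)} = 2$ ($O{\left(Q \right)} = - 2 \left(\left(-1\right) 1\right) = \left(-2\right) \left(-1\right) = 2$)
$x{\left(H \right)} = - \frac{H}{4}$
$Z = -11$ ($Z = \left(-3\right) 2 - 5 = -6 - 5 = -11$)
$x{\left(9 \right)} 85 Z = \left(- \frac{1}{4}\right) 9 \cdot 85 \left(-11\right) = \left(- \frac{9}{4}\right) 85 \left(-11\right) = \left(- \frac{765}{4}\right) \left(-11\right) = \frac{8415}{4}$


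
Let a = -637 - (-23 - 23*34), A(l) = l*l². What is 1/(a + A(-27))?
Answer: -1/19515 ≈ -5.1243e-5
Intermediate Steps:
A(l) = l³
a = 168 (a = -637 - (-23 - 782) = -637 - 1*(-805) = -637 + 805 = 168)
1/(a + A(-27)) = 1/(168 + (-27)³) = 1/(168 - 19683) = 1/(-19515) = -1/19515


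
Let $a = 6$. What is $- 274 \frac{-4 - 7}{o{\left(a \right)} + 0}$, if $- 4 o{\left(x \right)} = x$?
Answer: $- \frac{6028}{3} \approx -2009.3$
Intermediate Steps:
$o{\left(x \right)} = - \frac{x}{4}$
$- 274 \frac{-4 - 7}{o{\left(a \right)} + 0} = - 274 \frac{-4 - 7}{\left(- \frac{1}{4}\right) 6 + 0} = - 274 \left(- \frac{11}{- \frac{3}{2} + 0}\right) = - 274 \left(- \frac{11}{- \frac{3}{2}}\right) = - 274 \left(\left(-11\right) \left(- \frac{2}{3}\right)\right) = \left(-274\right) \frac{22}{3} = - \frac{6028}{3}$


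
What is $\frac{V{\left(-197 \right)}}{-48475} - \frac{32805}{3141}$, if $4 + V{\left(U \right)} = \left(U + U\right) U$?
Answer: $- \frac{203778661}{16917775} \approx -12.045$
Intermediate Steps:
$V{\left(U \right)} = -4 + 2 U^{2}$ ($V{\left(U \right)} = -4 + \left(U + U\right) U = -4 + 2 U U = -4 + 2 U^{2}$)
$\frac{V{\left(-197 \right)}}{-48475} - \frac{32805}{3141} = \frac{-4 + 2 \left(-197\right)^{2}}{-48475} - \frac{32805}{3141} = \left(-4 + 2 \cdot 38809\right) \left(- \frac{1}{48475}\right) - \frac{3645}{349} = \left(-4 + 77618\right) \left(- \frac{1}{48475}\right) - \frac{3645}{349} = 77614 \left(- \frac{1}{48475}\right) - \frac{3645}{349} = - \frac{77614}{48475} - \frac{3645}{349} = - \frac{203778661}{16917775}$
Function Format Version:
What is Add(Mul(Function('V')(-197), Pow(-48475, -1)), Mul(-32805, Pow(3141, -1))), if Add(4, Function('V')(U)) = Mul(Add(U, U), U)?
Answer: Rational(-203778661, 16917775) ≈ -12.045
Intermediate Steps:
Function('V')(U) = Add(-4, Mul(2, Pow(U, 2))) (Function('V')(U) = Add(-4, Mul(Add(U, U), U)) = Add(-4, Mul(Mul(2, U), U)) = Add(-4, Mul(2, Pow(U, 2))))
Add(Mul(Function('V')(-197), Pow(-48475, -1)), Mul(-32805, Pow(3141, -1))) = Add(Mul(Add(-4, Mul(2, Pow(-197, 2))), Pow(-48475, -1)), Mul(-32805, Pow(3141, -1))) = Add(Mul(Add(-4, Mul(2, 38809)), Rational(-1, 48475)), Mul(-32805, Rational(1, 3141))) = Add(Mul(Add(-4, 77618), Rational(-1, 48475)), Rational(-3645, 349)) = Add(Mul(77614, Rational(-1, 48475)), Rational(-3645, 349)) = Add(Rational(-77614, 48475), Rational(-3645, 349)) = Rational(-203778661, 16917775)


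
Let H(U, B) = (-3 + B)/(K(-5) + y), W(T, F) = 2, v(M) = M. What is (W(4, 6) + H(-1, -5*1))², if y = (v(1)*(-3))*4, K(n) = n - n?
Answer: 64/9 ≈ 7.1111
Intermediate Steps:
K(n) = 0
y = -12 (y = (1*(-3))*4 = -3*4 = -12)
H(U, B) = ¼ - B/12 (H(U, B) = (-3 + B)/(0 - 12) = (-3 + B)/(-12) = (-3 + B)*(-1/12) = ¼ - B/12)
(W(4, 6) + H(-1, -5*1))² = (2 + (¼ - (-5)/12))² = (2 + (¼ - 1/12*(-5)))² = (2 + (¼ + 5/12))² = (2 + ⅔)² = (8/3)² = 64/9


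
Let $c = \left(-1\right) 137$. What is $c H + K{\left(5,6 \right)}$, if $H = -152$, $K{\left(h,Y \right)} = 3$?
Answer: $20827$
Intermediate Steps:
$c = -137$
$c H + K{\left(5,6 \right)} = \left(-137\right) \left(-152\right) + 3 = 20824 + 3 = 20827$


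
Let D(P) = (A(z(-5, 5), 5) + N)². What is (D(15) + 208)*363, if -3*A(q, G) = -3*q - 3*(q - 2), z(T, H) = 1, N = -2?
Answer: 76956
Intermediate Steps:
A(q, G) = -2 + 2*q (A(q, G) = -(-3*q - 3*(q - 2))/3 = -(-3*q - 3*(-2 + q))/3 = -(-3*q + (6 - 3*q))/3 = -(6 - 6*q)/3 = -2 + 2*q)
D(P) = 4 (D(P) = ((-2 + 2*1) - 2)² = ((-2 + 2) - 2)² = (0 - 2)² = (-2)² = 4)
(D(15) + 208)*363 = (4 + 208)*363 = 212*363 = 76956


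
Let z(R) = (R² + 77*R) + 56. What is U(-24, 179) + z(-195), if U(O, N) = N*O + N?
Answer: 18949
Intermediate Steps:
z(R) = 56 + R² + 77*R
U(O, N) = N + N*O
U(-24, 179) + z(-195) = 179*(1 - 24) + (56 + (-195)² + 77*(-195)) = 179*(-23) + (56 + 38025 - 15015) = -4117 + 23066 = 18949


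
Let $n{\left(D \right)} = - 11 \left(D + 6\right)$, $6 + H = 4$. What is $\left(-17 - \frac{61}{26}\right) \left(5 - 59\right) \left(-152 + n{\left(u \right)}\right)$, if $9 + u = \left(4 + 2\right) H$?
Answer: $13581$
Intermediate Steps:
$H = -2$ ($H = -6 + 4 = -2$)
$u = -21$ ($u = -9 + \left(4 + 2\right) \left(-2\right) = -9 + 6 \left(-2\right) = -9 - 12 = -21$)
$n{\left(D \right)} = -66 - 11 D$ ($n{\left(D \right)} = - 11 \left(6 + D\right) = -66 - 11 D$)
$\left(-17 - \frac{61}{26}\right) \left(5 - 59\right) \left(-152 + n{\left(u \right)}\right) = \left(-17 - \frac{61}{26}\right) \left(5 - 59\right) \left(-152 - -165\right) = \left(-17 - \frac{61}{26}\right) \left(-54\right) \left(-152 + \left(-66 + 231\right)\right) = \left(-17 - \frac{61}{26}\right) \left(-54\right) \left(-152 + 165\right) = \left(- \frac{503}{26}\right) \left(-54\right) 13 = \frac{13581}{13} \cdot 13 = 13581$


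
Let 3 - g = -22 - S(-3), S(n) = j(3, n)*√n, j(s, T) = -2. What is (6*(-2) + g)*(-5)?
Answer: -65 + 10*I*√3 ≈ -65.0 + 17.32*I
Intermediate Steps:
S(n) = -2*√n
g = 25 - 2*I*√3 (g = 3 - (-22 - (-2)*√(-3)) = 3 - (-22 - (-2)*I*√3) = 3 - (-22 + 2*I*√3) = 3 + (22 - 2*I*√3) = 25 - 2*I*√3 ≈ 25.0 - 3.4641*I)
(6*(-2) + g)*(-5) = (6*(-2) + (25 - 2*I*√3))*(-5) = (-12 + (25 - 2*I*√3))*(-5) = (13 - 2*I*√3)*(-5) = -65 + 10*I*√3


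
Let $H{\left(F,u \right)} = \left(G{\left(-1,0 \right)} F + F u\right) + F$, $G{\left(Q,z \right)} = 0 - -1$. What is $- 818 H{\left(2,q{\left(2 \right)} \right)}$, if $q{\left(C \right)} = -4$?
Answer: $3272$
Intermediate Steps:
$G{\left(Q,z \right)} = 1$ ($G{\left(Q,z \right)} = 0 + 1 = 1$)
$H{\left(F,u \right)} = 2 F + F u$ ($H{\left(F,u \right)} = \left(1 F + F u\right) + F = \left(F + F u\right) + F = 2 F + F u$)
$- 818 H{\left(2,q{\left(2 \right)} \right)} = - 818 \cdot 2 \left(2 - 4\right) = - 818 \cdot 2 \left(-2\right) = \left(-818\right) \left(-4\right) = 3272$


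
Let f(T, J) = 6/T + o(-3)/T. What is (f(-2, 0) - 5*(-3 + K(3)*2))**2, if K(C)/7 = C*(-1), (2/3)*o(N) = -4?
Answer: 50625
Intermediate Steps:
o(N) = -6 (o(N) = (3/2)*(-4) = -6)
K(C) = -7*C (K(C) = 7*(C*(-1)) = 7*(-C) = -7*C)
f(T, J) = 0 (f(T, J) = 6/T - 6/T = 0)
(f(-2, 0) - 5*(-3 + K(3)*2))**2 = (0 - 5*(-3 - 7*3*2))**2 = (0 - 5*(-3 - 21*2))**2 = (0 - 5*(-3 - 42))**2 = (0 - 5*(-45))**2 = (0 + 225)**2 = 225**2 = 50625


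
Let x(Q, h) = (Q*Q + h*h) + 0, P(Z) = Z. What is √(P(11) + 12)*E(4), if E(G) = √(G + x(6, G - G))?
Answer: 2*√230 ≈ 30.332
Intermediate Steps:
x(Q, h) = Q² + h² (x(Q, h) = (Q² + h²) + 0 = Q² + h²)
E(G) = √(36 + G) (E(G) = √(G + (6² + (G - G)²)) = √(G + (36 + 0²)) = √(G + (36 + 0)) = √(G + 36) = √(36 + G))
√(P(11) + 12)*E(4) = √(11 + 12)*√(36 + 4) = √23*√40 = √23*(2*√10) = 2*√230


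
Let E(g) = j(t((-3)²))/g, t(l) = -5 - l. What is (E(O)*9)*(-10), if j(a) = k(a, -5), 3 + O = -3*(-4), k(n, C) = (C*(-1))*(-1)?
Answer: 50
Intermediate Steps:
k(n, C) = C (k(n, C) = -C*(-1) = C)
O = 9 (O = -3 - 3*(-4) = -3 + 12 = 9)
j(a) = -5
E(g) = -5/g
(E(O)*9)*(-10) = (-5/9*9)*(-10) = (-5*⅑*9)*(-10) = -5/9*9*(-10) = -5*(-10) = 50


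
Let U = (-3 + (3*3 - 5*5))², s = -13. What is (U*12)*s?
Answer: -56316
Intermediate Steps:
U = 361 (U = (-3 + (9 - 25))² = (-3 - 16)² = (-19)² = 361)
(U*12)*s = (361*12)*(-13) = 4332*(-13) = -56316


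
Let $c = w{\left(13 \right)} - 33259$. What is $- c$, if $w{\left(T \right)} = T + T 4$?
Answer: $33194$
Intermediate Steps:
$w{\left(T \right)} = 5 T$ ($w{\left(T \right)} = T + 4 T = 5 T$)
$c = -33194$ ($c = 5 \cdot 13 - 33259 = 65 - 33259 = -33194$)
$- c = \left(-1\right) \left(-33194\right) = 33194$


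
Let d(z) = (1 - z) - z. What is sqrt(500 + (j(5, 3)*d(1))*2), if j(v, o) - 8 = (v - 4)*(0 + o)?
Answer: sqrt(478) ≈ 21.863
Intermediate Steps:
j(v, o) = 8 + o*(-4 + v) (j(v, o) = 8 + (v - 4)*(0 + o) = 8 + (-4 + v)*o = 8 + o*(-4 + v))
d(z) = 1 - 2*z
sqrt(500 + (j(5, 3)*d(1))*2) = sqrt(500 + ((8 - 4*3 + 3*5)*(1 - 2*1))*2) = sqrt(500 + ((8 - 12 + 15)*(1 - 2))*2) = sqrt(500 + (11*(-1))*2) = sqrt(500 - 11*2) = sqrt(500 - 22) = sqrt(478)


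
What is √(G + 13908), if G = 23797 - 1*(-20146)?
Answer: √57851 ≈ 240.52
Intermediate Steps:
G = 43943 (G = 23797 + 20146 = 43943)
√(G + 13908) = √(43943 + 13908) = √57851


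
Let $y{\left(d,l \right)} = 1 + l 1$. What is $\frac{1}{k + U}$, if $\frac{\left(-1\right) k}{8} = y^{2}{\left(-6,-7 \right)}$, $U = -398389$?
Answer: $- \frac{1}{398677} \approx -2.5083 \cdot 10^{-6}$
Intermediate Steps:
$y{\left(d,l \right)} = 1 + l$
$k = -288$ ($k = - 8 \left(1 - 7\right)^{2} = - 8 \left(-6\right)^{2} = \left(-8\right) 36 = -288$)
$\frac{1}{k + U} = \frac{1}{-288 - 398389} = \frac{1}{-398677} = - \frac{1}{398677}$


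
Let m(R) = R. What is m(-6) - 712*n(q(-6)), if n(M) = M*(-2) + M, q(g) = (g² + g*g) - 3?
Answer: 49122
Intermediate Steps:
q(g) = -3 + 2*g² (q(g) = (g² + g²) - 3 = 2*g² - 3 = -3 + 2*g²)
n(M) = -M (n(M) = -2*M + M = -M)
m(-6) - 712*n(q(-6)) = -6 - (-712)*(-3 + 2*(-6)²) = -6 - (-712)*(-3 + 2*36) = -6 - (-712)*(-3 + 72) = -6 - (-712)*69 = -6 - 712*(-69) = -6 + 49128 = 49122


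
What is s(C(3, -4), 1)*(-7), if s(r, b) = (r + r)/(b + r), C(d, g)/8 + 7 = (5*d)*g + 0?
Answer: -7504/535 ≈ -14.026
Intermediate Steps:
C(d, g) = -56 + 40*d*g (C(d, g) = -56 + 8*((5*d)*g + 0) = -56 + 8*(5*d*g + 0) = -56 + 8*(5*d*g) = -56 + 40*d*g)
s(r, b) = 2*r/(b + r) (s(r, b) = (2*r)/(b + r) = 2*r/(b + r))
s(C(3, -4), 1)*(-7) = (2*(-56 + 40*3*(-4))/(1 + (-56 + 40*3*(-4))))*(-7) = (2*(-56 - 480)/(1 + (-56 - 480)))*(-7) = (2*(-536)/(1 - 536))*(-7) = (2*(-536)/(-535))*(-7) = (2*(-536)*(-1/535))*(-7) = (1072/535)*(-7) = -7504/535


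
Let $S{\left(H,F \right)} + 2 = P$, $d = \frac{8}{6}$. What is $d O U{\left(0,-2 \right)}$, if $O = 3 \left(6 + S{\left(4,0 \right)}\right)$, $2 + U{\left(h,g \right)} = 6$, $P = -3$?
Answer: $16$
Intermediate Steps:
$U{\left(h,g \right)} = 4$ ($U{\left(h,g \right)} = -2 + 6 = 4$)
$d = \frac{4}{3}$ ($d = 8 \cdot \frac{1}{6} = \frac{4}{3} \approx 1.3333$)
$S{\left(H,F \right)} = -5$ ($S{\left(H,F \right)} = -2 - 3 = -5$)
$O = 3$ ($O = 3 \left(6 - 5\right) = 3 \cdot 1 = 3$)
$d O U{\left(0,-2 \right)} = \frac{4}{3} \cdot 3 \cdot 4 = 4 \cdot 4 = 16$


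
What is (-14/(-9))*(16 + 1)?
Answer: 238/9 ≈ 26.444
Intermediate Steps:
(-14/(-9))*(16 + 1) = -14*(-⅑)*17 = (14/9)*17 = 238/9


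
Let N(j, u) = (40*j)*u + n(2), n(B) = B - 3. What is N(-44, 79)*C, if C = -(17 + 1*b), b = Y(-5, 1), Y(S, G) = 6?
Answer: 3197943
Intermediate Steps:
b = 6
n(B) = -3 + B
N(j, u) = -1 + 40*j*u (N(j, u) = (40*j)*u + (-3 + 2) = 40*j*u - 1 = -1 + 40*j*u)
C = -23 (C = -(17 + 1*6) = -(17 + 6) = -1*23 = -23)
N(-44, 79)*C = (-1 + 40*(-44)*79)*(-23) = (-1 - 139040)*(-23) = -139041*(-23) = 3197943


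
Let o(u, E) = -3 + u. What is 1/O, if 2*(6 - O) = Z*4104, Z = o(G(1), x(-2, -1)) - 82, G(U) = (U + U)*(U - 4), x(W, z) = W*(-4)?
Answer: 1/186738 ≈ 5.3551e-6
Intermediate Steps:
x(W, z) = -4*W
G(U) = 2*U*(-4 + U) (G(U) = (2*U)*(-4 + U) = 2*U*(-4 + U))
Z = -91 (Z = (-3 + 2*1*(-4 + 1)) - 82 = (-3 + 2*1*(-3)) - 82 = (-3 - 6) - 82 = -9 - 82 = -91)
O = 186738 (O = 6 - (-91)*4104/2 = 6 - 1/2*(-373464) = 6 + 186732 = 186738)
1/O = 1/186738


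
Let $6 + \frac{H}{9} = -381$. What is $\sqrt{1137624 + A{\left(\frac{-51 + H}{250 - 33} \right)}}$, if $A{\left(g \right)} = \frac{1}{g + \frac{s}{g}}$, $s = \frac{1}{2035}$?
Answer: $\frac{3 \sqrt{88410949449364092886}}{26446909} \approx 1066.6$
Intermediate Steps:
$H = -3483$ ($H = -54 + 9 \left(-381\right) = -54 - 3429 = -3483$)
$s = \frac{1}{2035} \approx 0.0004914$
$A{\left(g \right)} = \frac{1}{g + \frac{1}{2035 g}}$
$\sqrt{1137624 + A{\left(\frac{-51 + H}{250 - 33} \right)}} = \sqrt{1137624 + \frac{2035 \frac{-51 - 3483}{250 - 33}}{1 + 2035 \left(\frac{-51 - 3483}{250 - 33}\right)^{2}}} = \sqrt{1137624 + \frac{2035 \left(- \frac{3534}{217}\right)}{1 + 2035 \left(- \frac{3534}{217}\right)^{2}}} = \sqrt{1137624 + \frac{2035 \left(\left(-3534\right) \frac{1}{217}\right)}{1 + 2035 \left(\left(-3534\right) \frac{1}{217}\right)^{2}}} = \sqrt{1137624 + 2035 \left(- \frac{114}{7}\right) \frac{1}{1 + 2035 \left(- \frac{114}{7}\right)^{2}}} = \sqrt{1137624 + 2035 \left(- \frac{114}{7}\right) \frac{1}{1 + 2035 \cdot \frac{12996}{49}}} = \sqrt{1137624 + 2035 \left(- \frac{114}{7}\right) \frac{1}{1 + \frac{26446860}{49}}} = \sqrt{1137624 + 2035 \left(- \frac{114}{7}\right) \frac{1}{\frac{26446909}{49}}} = \sqrt{1137624 + 2035 \left(- \frac{114}{7}\right) \frac{49}{26446909}} = \sqrt{1137624 - \frac{1623930}{26446909}} = \sqrt{\frac{30086636780286}{26446909}} = \frac{3 \sqrt{88410949449364092886}}{26446909}$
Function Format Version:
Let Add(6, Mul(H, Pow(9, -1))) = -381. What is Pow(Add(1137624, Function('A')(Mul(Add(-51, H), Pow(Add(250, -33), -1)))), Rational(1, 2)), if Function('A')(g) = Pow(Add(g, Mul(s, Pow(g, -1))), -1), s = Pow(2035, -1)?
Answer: Mul(Rational(3, 26446909), Pow(88410949449364092886, Rational(1, 2))) ≈ 1066.6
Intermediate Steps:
H = -3483 (H = Add(-54, Mul(9, -381)) = Add(-54, -3429) = -3483)
s = Rational(1, 2035) ≈ 0.00049140
Function('A')(g) = Pow(Add(g, Mul(Rational(1, 2035), Pow(g, -1))), -1)
Pow(Add(1137624, Function('A')(Mul(Add(-51, H), Pow(Add(250, -33), -1)))), Rational(1, 2)) = Pow(Add(1137624, Mul(2035, Mul(Add(-51, -3483), Pow(Add(250, -33), -1)), Pow(Add(1, Mul(2035, Pow(Mul(Add(-51, -3483), Pow(Add(250, -33), -1)), 2))), -1))), Rational(1, 2)) = Pow(Add(1137624, Mul(2035, Mul(-3534, Pow(217, -1)), Pow(Add(1, Mul(2035, Pow(Mul(-3534, Pow(217, -1)), 2))), -1))), Rational(1, 2)) = Pow(Add(1137624, Mul(2035, Mul(-3534, Rational(1, 217)), Pow(Add(1, Mul(2035, Pow(Mul(-3534, Rational(1, 217)), 2))), -1))), Rational(1, 2)) = Pow(Add(1137624, Mul(2035, Rational(-114, 7), Pow(Add(1, Mul(2035, Pow(Rational(-114, 7), 2))), -1))), Rational(1, 2)) = Pow(Add(1137624, Mul(2035, Rational(-114, 7), Pow(Add(1, Mul(2035, Rational(12996, 49))), -1))), Rational(1, 2)) = Pow(Add(1137624, Mul(2035, Rational(-114, 7), Pow(Add(1, Rational(26446860, 49)), -1))), Rational(1, 2)) = Pow(Add(1137624, Mul(2035, Rational(-114, 7), Pow(Rational(26446909, 49), -1))), Rational(1, 2)) = Pow(Add(1137624, Mul(2035, Rational(-114, 7), Rational(49, 26446909))), Rational(1, 2)) = Pow(Add(1137624, Rational(-1623930, 26446909)), Rational(1, 2)) = Pow(Rational(30086636780286, 26446909), Rational(1, 2)) = Mul(Rational(3, 26446909), Pow(88410949449364092886, Rational(1, 2)))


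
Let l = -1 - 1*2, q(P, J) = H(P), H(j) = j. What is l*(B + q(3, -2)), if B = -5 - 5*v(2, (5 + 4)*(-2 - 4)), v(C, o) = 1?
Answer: 21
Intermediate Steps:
q(P, J) = P
B = -10 (B = -5 - 5*1 = -5 - 5 = -10)
l = -3 (l = -1 - 2 = -3)
l*(B + q(3, -2)) = -3*(-10 + 3) = -3*(-7) = 21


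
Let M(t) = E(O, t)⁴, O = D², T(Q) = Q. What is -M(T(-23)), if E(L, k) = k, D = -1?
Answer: -279841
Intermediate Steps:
O = 1 (O = (-1)² = 1)
M(t) = t⁴
-M(T(-23)) = -1*(-23)⁴ = -1*279841 = -279841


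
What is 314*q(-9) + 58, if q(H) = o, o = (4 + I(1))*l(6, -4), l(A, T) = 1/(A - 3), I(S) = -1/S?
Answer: 372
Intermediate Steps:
l(A, T) = 1/(-3 + A)
o = 1 (o = (4 - 1/1)/(-3 + 6) = (4 - 1*1)/3 = (4 - 1)*(⅓) = 3*(⅓) = 1)
q(H) = 1
314*q(-9) + 58 = 314*1 + 58 = 314 + 58 = 372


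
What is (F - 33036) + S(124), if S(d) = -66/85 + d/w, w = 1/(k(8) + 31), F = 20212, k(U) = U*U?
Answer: -88806/85 ≈ -1044.8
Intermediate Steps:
k(U) = U**2
w = 1/95 (w = 1/(8**2 + 31) = 1/(64 + 31) = 1/95 ≈ 0.010526)
S(d) = -66/85 + 95*d (S(d) = -66/85 + d/(1/95) = -66*1/85 + d*95 = -66/85 + 95*d)
(F - 33036) + S(124) = (20212 - 33036) + (-66/85 + 95*124) = -12824 + (-66/85 + 11780) = -12824 + 1001234/85 = -88806/85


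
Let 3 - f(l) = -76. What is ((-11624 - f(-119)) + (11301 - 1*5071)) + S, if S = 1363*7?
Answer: 4068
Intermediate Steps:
S = 9541
f(l) = 79 (f(l) = 3 - 1*(-76) = 3 + 76 = 79)
((-11624 - f(-119)) + (11301 - 1*5071)) + S = ((-11624 - 1*79) + (11301 - 1*5071)) + 9541 = ((-11624 - 79) + (11301 - 5071)) + 9541 = (-11703 + 6230) + 9541 = -5473 + 9541 = 4068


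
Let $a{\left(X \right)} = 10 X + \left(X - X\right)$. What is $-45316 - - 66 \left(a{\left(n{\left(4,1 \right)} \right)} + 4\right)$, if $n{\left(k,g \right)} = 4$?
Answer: $-42412$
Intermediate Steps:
$a{\left(X \right)} = 10 X$ ($a{\left(X \right)} = 10 X + 0 = 10 X$)
$-45316 - - 66 \left(a{\left(n{\left(4,1 \right)} \right)} + 4\right) = -45316 - - 66 \left(10 \cdot 4 + 4\right) = -45316 - - 66 \left(40 + 4\right) = -45316 - \left(-66\right) 44 = -45316 - -2904 = -45316 + 2904 = -42412$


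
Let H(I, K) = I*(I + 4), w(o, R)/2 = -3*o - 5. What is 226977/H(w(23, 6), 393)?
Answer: 75659/7104 ≈ 10.650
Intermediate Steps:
w(o, R) = -10 - 6*o (w(o, R) = 2*(-3*o - 5) = 2*(-5 - 3*o) = -10 - 6*o)
H(I, K) = I*(4 + I)
226977/H(w(23, 6), 393) = 226977/(((-10 - 6*23)*(4 + (-10 - 6*23)))) = 226977/(((-10 - 138)*(4 + (-10 - 138)))) = 226977/((-148*(4 - 148))) = 226977/((-148*(-144))) = 226977/21312 = 226977*(1/21312) = 75659/7104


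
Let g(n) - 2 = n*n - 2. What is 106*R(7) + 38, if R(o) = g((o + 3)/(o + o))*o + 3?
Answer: 5142/7 ≈ 734.57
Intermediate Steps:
g(n) = n² (g(n) = 2 + (n*n - 2) = 2 + (n² - 2) = 2 + (-2 + n²) = n²)
R(o) = 3 + (3 + o)²/(4*o) (R(o) = ((o + 3)/(o + o))²*o + 3 = ((3 + o)/((2*o)))²*o + 3 = ((3 + o)*(1/(2*o)))²*o + 3 = ((3 + o)/(2*o))²*o + 3 = ((3 + o)²/(4*o²))*o + 3 = (3 + o)²/(4*o) + 3 = 3 + (3 + o)²/(4*o))
106*R(7) + 38 = 106*(3 + (¼)*(3 + 7)²/7) + 38 = 106*(3 + (¼)*(⅐)*10²) + 38 = 106*(3 + (¼)*(⅐)*100) + 38 = 106*(3 + 25/7) + 38 = 106*(46/7) + 38 = 4876/7 + 38 = 5142/7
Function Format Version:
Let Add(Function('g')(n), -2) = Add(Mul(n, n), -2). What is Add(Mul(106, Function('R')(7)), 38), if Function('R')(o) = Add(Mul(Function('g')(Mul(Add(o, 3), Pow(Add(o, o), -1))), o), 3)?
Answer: Rational(5142, 7) ≈ 734.57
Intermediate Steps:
Function('g')(n) = Pow(n, 2) (Function('g')(n) = Add(2, Add(Mul(n, n), -2)) = Add(2, Add(Pow(n, 2), -2)) = Add(2, Add(-2, Pow(n, 2))) = Pow(n, 2))
Function('R')(o) = Add(3, Mul(Rational(1, 4), Pow(o, -1), Pow(Add(3, o), 2))) (Function('R')(o) = Add(Mul(Pow(Mul(Add(o, 3), Pow(Add(o, o), -1)), 2), o), 3) = Add(Mul(Pow(Mul(Add(3, o), Pow(Mul(2, o), -1)), 2), o), 3) = Add(Mul(Pow(Mul(Add(3, o), Mul(Rational(1, 2), Pow(o, -1))), 2), o), 3) = Add(Mul(Pow(Mul(Rational(1, 2), Pow(o, -1), Add(3, o)), 2), o), 3) = Add(Mul(Mul(Rational(1, 4), Pow(o, -2), Pow(Add(3, o), 2)), o), 3) = Add(Mul(Rational(1, 4), Pow(o, -1), Pow(Add(3, o), 2)), 3) = Add(3, Mul(Rational(1, 4), Pow(o, -1), Pow(Add(3, o), 2))))
Add(Mul(106, Function('R')(7)), 38) = Add(Mul(106, Add(3, Mul(Rational(1, 4), Pow(7, -1), Pow(Add(3, 7), 2)))), 38) = Add(Mul(106, Add(3, Mul(Rational(1, 4), Rational(1, 7), Pow(10, 2)))), 38) = Add(Mul(106, Add(3, Mul(Rational(1, 4), Rational(1, 7), 100))), 38) = Add(Mul(106, Add(3, Rational(25, 7))), 38) = Add(Mul(106, Rational(46, 7)), 38) = Add(Rational(4876, 7), 38) = Rational(5142, 7)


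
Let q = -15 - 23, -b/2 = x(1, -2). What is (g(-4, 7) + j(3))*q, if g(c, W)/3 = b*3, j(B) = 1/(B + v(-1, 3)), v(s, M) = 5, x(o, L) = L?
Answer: -5491/4 ≈ -1372.8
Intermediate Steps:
b = 4 (b = -2*(-2) = 4)
q = -38
j(B) = 1/(5 + B) (j(B) = 1/(B + 5) = 1/(5 + B))
g(c, W) = 36 (g(c, W) = 3*(4*3) = 3*12 = 36)
(g(-4, 7) + j(3))*q = (36 + 1/(5 + 3))*(-38) = (36 + 1/8)*(-38) = (36 + ⅛)*(-38) = (289/8)*(-38) = -5491/4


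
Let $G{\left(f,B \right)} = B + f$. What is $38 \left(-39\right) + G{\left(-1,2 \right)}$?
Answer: $-1481$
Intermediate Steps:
$38 \left(-39\right) + G{\left(-1,2 \right)} = 38 \left(-39\right) + \left(2 - 1\right) = -1482 + 1 = -1481$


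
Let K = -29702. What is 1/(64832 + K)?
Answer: 1/35130 ≈ 2.8466e-5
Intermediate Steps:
1/(64832 + K) = 1/(64832 - 29702) = 1/35130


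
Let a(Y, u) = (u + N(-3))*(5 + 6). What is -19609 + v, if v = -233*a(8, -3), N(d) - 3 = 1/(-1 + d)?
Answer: -75873/4 ≈ -18968.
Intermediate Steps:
N(d) = 3 + 1/(-1 + d)
a(Y, u) = 121/4 + 11*u (a(Y, u) = (u + (-2 + 3*(-3))/(-1 - 3))*(5 + 6) = (u + (-2 - 9)/(-4))*11 = (u - ¼*(-11))*11 = (u + 11/4)*11 = (11/4 + u)*11 = 121/4 + 11*u)
v = 2563/4 (v = -233*(121/4 + 11*(-3)) = -233*(121/4 - 33) = -233*(-11/4) = 2563/4 ≈ 640.75)
-19609 + v = -19609 + 2563/4 = -75873/4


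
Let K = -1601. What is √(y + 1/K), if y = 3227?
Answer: √8271448026/1601 ≈ 56.807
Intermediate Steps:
√(y + 1/K) = √(3227 + 1/(-1601)) = √(3227 - 1/1601) = √(5166426/1601) = √8271448026/1601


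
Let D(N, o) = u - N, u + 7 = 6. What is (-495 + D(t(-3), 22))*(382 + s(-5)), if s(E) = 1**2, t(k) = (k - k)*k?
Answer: -189968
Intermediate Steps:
u = -1 (u = -7 + 6 = -1)
t(k) = 0 (t(k) = 0*k = 0)
D(N, o) = -1 - N
s(E) = 1
(-495 + D(t(-3), 22))*(382 + s(-5)) = (-495 + (-1 - 1*0))*(382 + 1) = (-495 + (-1 + 0))*383 = (-495 - 1)*383 = -496*383 = -189968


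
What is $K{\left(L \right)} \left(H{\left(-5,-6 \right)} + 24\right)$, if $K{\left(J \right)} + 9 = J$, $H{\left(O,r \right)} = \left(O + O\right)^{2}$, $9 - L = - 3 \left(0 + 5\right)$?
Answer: $1860$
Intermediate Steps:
$L = 24$ ($L = 9 - - 3 \left(0 + 5\right) = 9 - \left(-3\right) 5 = 9 - -15 = 9 + 15 = 24$)
$H{\left(O,r \right)} = 4 O^{2}$ ($H{\left(O,r \right)} = \left(2 O\right)^{2} = 4 O^{2}$)
$K{\left(J \right)} = -9 + J$
$K{\left(L \right)} \left(H{\left(-5,-6 \right)} + 24\right) = \left(-9 + 24\right) \left(4 \left(-5\right)^{2} + 24\right) = 15 \left(4 \cdot 25 + 24\right) = 15 \left(100 + 24\right) = 15 \cdot 124 = 1860$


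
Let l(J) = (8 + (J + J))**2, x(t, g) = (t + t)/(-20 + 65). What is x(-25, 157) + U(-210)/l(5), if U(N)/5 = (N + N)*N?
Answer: 1360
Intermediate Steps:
x(t, g) = 2*t/45 (x(t, g) = (2*t)/45 = (2*t)*(1/45) = 2*t/45)
l(J) = (8 + 2*J)**2
U(N) = 10*N**2 (U(N) = 5*((N + N)*N) = 5*((2*N)*N) = 5*(2*N**2) = 10*N**2)
x(-25, 157) + U(-210)/l(5) = (2/45)*(-25) + (10*(-210)**2)/((4*(4 + 5)**2)) = -10/9 + (10*44100)/((4*9**2)) = -10/9 + 441000/((4*81)) = -10/9 + 441000/324 = -10/9 + 441000*(1/324) = -10/9 + 12250/9 = 1360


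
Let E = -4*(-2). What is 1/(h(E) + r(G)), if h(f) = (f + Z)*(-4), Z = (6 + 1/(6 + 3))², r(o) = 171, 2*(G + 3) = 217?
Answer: -81/841 ≈ -0.096314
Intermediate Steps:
G = 211/2 (G = -3 + (½)*217 = -3 + 217/2 = 211/2 ≈ 105.50)
E = 8
Z = 3025/81 (Z = (6 + 1/9)² = (6 + ⅑)² = (55/9)² = 3025/81 ≈ 37.346)
h(f) = -12100/81 - 4*f (h(f) = (f + 3025/81)*(-4) = (3025/81 + f)*(-4) = -12100/81 - 4*f)
1/(h(E) + r(G)) = 1/((-12100/81 - 4*8) + 171) = 1/((-12100/81 - 32) + 171) = 1/(-14692/81 + 171) = 1/(-841/81) = -81/841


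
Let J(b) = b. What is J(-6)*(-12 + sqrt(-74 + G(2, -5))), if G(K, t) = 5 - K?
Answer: 72 - 6*I*sqrt(71) ≈ 72.0 - 50.557*I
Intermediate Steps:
J(-6)*(-12 + sqrt(-74 + G(2, -5))) = -6*(-12 + sqrt(-74 + (5 - 1*2))) = -6*(-12 + sqrt(-74 + (5 - 2))) = -6*(-12 + sqrt(-74 + 3)) = -6*(-12 + sqrt(-71)) = -6*(-12 + I*sqrt(71)) = 72 - 6*I*sqrt(71)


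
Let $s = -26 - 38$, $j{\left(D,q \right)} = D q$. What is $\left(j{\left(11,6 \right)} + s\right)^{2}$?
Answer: $4$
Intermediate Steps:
$s = -64$ ($s = -26 - 38 = -64$)
$\left(j{\left(11,6 \right)} + s\right)^{2} = \left(11 \cdot 6 - 64\right)^{2} = \left(66 - 64\right)^{2} = 2^{2} = 4$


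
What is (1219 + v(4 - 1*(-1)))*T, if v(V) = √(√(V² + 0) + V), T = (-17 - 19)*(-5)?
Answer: 219420 + 180*√10 ≈ 2.1999e+5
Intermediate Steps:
T = 180 (T = -36*(-5) = 180)
v(V) = √(V + √(V²)) (v(V) = √(√(V²) + V) = √(V + √(V²)))
(1219 + v(4 - 1*(-1)))*T = (1219 + √((4 - 1*(-1)) + √((4 - 1*(-1))²)))*180 = (1219 + √((4 + 1) + √((4 + 1)²)))*180 = (1219 + √(5 + √(5²)))*180 = (1219 + √(5 + √25))*180 = (1219 + √(5 + 5))*180 = (1219 + √10)*180 = 219420 + 180*√10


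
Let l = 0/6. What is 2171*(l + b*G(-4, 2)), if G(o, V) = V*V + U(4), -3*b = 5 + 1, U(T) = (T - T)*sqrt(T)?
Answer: -17368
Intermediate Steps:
U(T) = 0 (U(T) = 0*sqrt(T) = 0)
b = -2 (b = -(5 + 1)/3 = -1/3*6 = -2)
l = 0 (l = 0*(1/6) = 0)
G(o, V) = V**2 (G(o, V) = V*V + 0 = V**2 + 0 = V**2)
2171*(l + b*G(-4, 2)) = 2171*(0 - 2*2**2) = 2171*(0 - 2*4) = 2171*(0 - 8) = 2171*(-8) = -17368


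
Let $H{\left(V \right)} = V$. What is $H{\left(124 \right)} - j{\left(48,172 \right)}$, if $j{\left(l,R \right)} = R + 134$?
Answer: $-182$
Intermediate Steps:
$j{\left(l,R \right)} = 134 + R$
$H{\left(124 \right)} - j{\left(48,172 \right)} = 124 - \left(134 + 172\right) = 124 - 306 = -182$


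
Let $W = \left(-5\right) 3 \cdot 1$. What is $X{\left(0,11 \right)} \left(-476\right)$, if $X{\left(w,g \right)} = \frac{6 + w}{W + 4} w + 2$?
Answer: $-952$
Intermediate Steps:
$W = -15$ ($W = \left(-15\right) 1 = -15$)
$X{\left(w,g \right)} = 2 + w \left(- \frac{6}{11} - \frac{w}{11}\right)$ ($X{\left(w,g \right)} = \frac{6 + w}{-15 + 4} w + 2 = \frac{6 + w}{-11} w + 2 = \left(6 + w\right) \left(- \frac{1}{11}\right) w + 2 = \left(- \frac{6}{11} - \frac{w}{11}\right) w + 2 = w \left(- \frac{6}{11} - \frac{w}{11}\right) + 2 = 2 + w \left(- \frac{6}{11} - \frac{w}{11}\right)$)
$X{\left(0,11 \right)} \left(-476\right) = \left(2 - 0 - \frac{0^{2}}{11}\right) \left(-476\right) = \left(2 + 0 - 0\right) \left(-476\right) = \left(2 + 0 + 0\right) \left(-476\right) = 2 \left(-476\right) = -952$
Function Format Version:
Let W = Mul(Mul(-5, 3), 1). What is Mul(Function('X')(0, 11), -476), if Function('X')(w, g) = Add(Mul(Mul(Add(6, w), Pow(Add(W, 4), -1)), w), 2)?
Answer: -952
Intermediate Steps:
W = -15 (W = Mul(-15, 1) = -15)
Function('X')(w, g) = Add(2, Mul(w, Add(Rational(-6, 11), Mul(Rational(-1, 11), w)))) (Function('X')(w, g) = Add(Mul(Mul(Add(6, w), Pow(Add(-15, 4), -1)), w), 2) = Add(Mul(Mul(Add(6, w), Pow(-11, -1)), w), 2) = Add(Mul(Mul(Add(6, w), Rational(-1, 11)), w), 2) = Add(Mul(Add(Rational(-6, 11), Mul(Rational(-1, 11), w)), w), 2) = Add(Mul(w, Add(Rational(-6, 11), Mul(Rational(-1, 11), w))), 2) = Add(2, Mul(w, Add(Rational(-6, 11), Mul(Rational(-1, 11), w)))))
Mul(Function('X')(0, 11), -476) = Mul(Add(2, Mul(Rational(-6, 11), 0), Mul(Rational(-1, 11), Pow(0, 2))), -476) = Mul(Add(2, 0, Mul(Rational(-1, 11), 0)), -476) = Mul(Add(2, 0, 0), -476) = Mul(2, -476) = -952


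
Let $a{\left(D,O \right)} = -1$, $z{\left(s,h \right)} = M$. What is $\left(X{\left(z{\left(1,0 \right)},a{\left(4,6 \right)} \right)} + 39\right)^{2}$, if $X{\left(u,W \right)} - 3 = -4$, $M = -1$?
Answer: $1444$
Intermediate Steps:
$z{\left(s,h \right)} = -1$
$X{\left(u,W \right)} = -1$ ($X{\left(u,W \right)} = 3 - 4 = -1$)
$\left(X{\left(z{\left(1,0 \right)},a{\left(4,6 \right)} \right)} + 39\right)^{2} = \left(-1 + 39\right)^{2} = 38^{2} = 1444$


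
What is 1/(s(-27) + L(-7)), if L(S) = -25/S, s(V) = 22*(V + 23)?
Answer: -7/591 ≈ -0.011844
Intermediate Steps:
s(V) = 506 + 22*V (s(V) = 22*(23 + V) = 506 + 22*V)
1/(s(-27) + L(-7)) = 1/((506 + 22*(-27)) - 25/(-7)) = 1/((506 - 594) - 25*(-⅐)) = 1/(-88 + 25/7) = 1/(-591/7) = -7/591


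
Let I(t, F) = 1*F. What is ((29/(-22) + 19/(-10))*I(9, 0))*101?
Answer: 0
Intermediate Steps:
I(t, F) = F
((29/(-22) + 19/(-10))*I(9, 0))*101 = ((29/(-22) + 19/(-10))*0)*101 = ((29*(-1/22) + 19*(-⅒))*0)*101 = ((-29/22 - 19/10)*0)*101 = -177/55*0*101 = 0*101 = 0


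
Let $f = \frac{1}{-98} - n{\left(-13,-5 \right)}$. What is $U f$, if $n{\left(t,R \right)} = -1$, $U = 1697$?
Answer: $\frac{164609}{98} \approx 1679.7$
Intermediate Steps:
$f = \frac{97}{98}$ ($f = \frac{1}{-98} - -1 = - \frac{1}{98} + 1 = \frac{97}{98} \approx 0.9898$)
$U f = 1697 \cdot \frac{97}{98} = \frac{164609}{98}$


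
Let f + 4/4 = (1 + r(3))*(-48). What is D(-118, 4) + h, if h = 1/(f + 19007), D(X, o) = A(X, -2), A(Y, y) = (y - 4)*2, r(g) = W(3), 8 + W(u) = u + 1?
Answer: -229799/19150 ≈ -12.000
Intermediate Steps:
W(u) = -7 + u (W(u) = -8 + (u + 1) = -8 + (1 + u) = -7 + u)
r(g) = -4 (r(g) = -7 + 3 = -4)
A(Y, y) = -8 + 2*y (A(Y, y) = (-4 + y)*2 = -8 + 2*y)
D(X, o) = -12 (D(X, o) = -8 + 2*(-2) = -8 - 4 = -12)
f = 143 (f = -1 + (1 - 4)*(-48) = -1 - 3*(-48) = -1 + 144 = 143)
h = 1/19150 (h = 1/(143 + 19007) = 1/19150 ≈ 5.2219e-5)
D(-118, 4) + h = -12 + 1/19150 = -229799/19150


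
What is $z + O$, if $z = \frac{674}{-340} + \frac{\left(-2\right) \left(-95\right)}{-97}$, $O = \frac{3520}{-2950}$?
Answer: $- \frac{4995247}{972910} \approx -5.1343$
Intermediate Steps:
$O = - \frac{352}{295}$ ($O = 3520 \left(- \frac{1}{2950}\right) = - \frac{352}{295} \approx -1.1932$)
$z = - \frac{64989}{16490}$ ($z = 674 \left(- \frac{1}{340}\right) + 190 \left(- \frac{1}{97}\right) = - \frac{337}{170} - \frac{190}{97} = - \frac{64989}{16490} \approx -3.9411$)
$z + O = - \frac{64989}{16490} - \frac{352}{295} = - \frac{4995247}{972910}$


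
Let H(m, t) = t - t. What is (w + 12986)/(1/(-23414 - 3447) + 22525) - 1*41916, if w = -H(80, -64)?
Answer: -12680338246519/302522012 ≈ -41915.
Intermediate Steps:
H(m, t) = 0
w = 0 (w = -1*0 = 0)
(w + 12986)/(1/(-23414 - 3447) + 22525) - 1*41916 = (0 + 12986)/(1/(-23414 - 3447) + 22525) - 1*41916 = 12986/(1/(-26861) + 22525) - 41916 = 12986/(-1/26861 + 22525) - 41916 = 12986/(605044024/26861) - 41916 = 12986*(26861/605044024) - 41916 = 174408473/302522012 - 41916 = -12680338246519/302522012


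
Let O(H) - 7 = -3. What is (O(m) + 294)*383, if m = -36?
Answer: 114134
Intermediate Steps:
O(H) = 4 (O(H) = 7 - 3 = 4)
(O(m) + 294)*383 = (4 + 294)*383 = 298*383 = 114134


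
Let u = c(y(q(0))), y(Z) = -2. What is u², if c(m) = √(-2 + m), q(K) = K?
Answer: -4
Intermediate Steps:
u = 2*I (u = √(-2 - 2) = √(-4) = 2*I ≈ 2.0*I)
u² = (2*I)² = -4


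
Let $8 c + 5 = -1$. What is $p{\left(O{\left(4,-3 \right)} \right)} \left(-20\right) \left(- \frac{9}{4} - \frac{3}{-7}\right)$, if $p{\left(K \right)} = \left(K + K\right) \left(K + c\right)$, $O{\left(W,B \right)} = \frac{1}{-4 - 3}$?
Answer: $\frac{6375}{686} \approx 9.293$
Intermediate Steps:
$c = - \frac{3}{4}$ ($c = - \frac{5}{8} + \frac{1}{8} \left(-1\right) = - \frac{5}{8} - \frac{1}{8} = - \frac{3}{4} \approx -0.75$)
$O{\left(W,B \right)} = - \frac{1}{7}$ ($O{\left(W,B \right)} = \frac{1}{-7} = - \frac{1}{7}$)
$p{\left(K \right)} = 2 K \left(- \frac{3}{4} + K\right)$ ($p{\left(K \right)} = \left(K + K\right) \left(K - \frac{3}{4}\right) = 2 K \left(- \frac{3}{4} + K\right)$)
$p{\left(O{\left(4,-3 \right)} \right)} \left(-20\right) \left(- \frac{9}{4} - \frac{3}{-7}\right) = \frac{1}{2} \left(- \frac{1}{7}\right) \left(-3 + 4 \left(- \frac{1}{7}\right)\right) \left(-20\right) \left(- \frac{9}{4} - \frac{3}{-7}\right) = \frac{1}{2} \left(- \frac{1}{7}\right) \left(-3 - \frac{4}{7}\right) \left(-20\right) \left(\left(-9\right) \frac{1}{4} - - \frac{3}{7}\right) = \frac{1}{2} \left(- \frac{1}{7}\right) \left(- \frac{25}{7}\right) \left(-20\right) \left(- \frac{9}{4} + \frac{3}{7}\right) = \frac{25}{98} \left(-20\right) \left(- \frac{51}{28}\right) = \left(- \frac{250}{49}\right) \left(- \frac{51}{28}\right) = \frac{6375}{686}$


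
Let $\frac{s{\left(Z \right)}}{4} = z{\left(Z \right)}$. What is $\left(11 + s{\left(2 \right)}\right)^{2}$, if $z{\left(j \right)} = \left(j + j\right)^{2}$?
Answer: $5625$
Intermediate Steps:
$z{\left(j \right)} = 4 j^{2}$ ($z{\left(j \right)} = \left(2 j\right)^{2} = 4 j^{2}$)
$s{\left(Z \right)} = 16 Z^{2}$ ($s{\left(Z \right)} = 4 \cdot 4 Z^{2} = 16 Z^{2}$)
$\left(11 + s{\left(2 \right)}\right)^{2} = \left(11 + 16 \cdot 2^{2}\right)^{2} = \left(11 + 16 \cdot 4\right)^{2} = \left(11 + 64\right)^{2} = 75^{2} = 5625$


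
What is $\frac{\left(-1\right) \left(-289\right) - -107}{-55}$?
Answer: $- \frac{36}{5} \approx -7.2$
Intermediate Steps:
$\frac{\left(-1\right) \left(-289\right) - -107}{-55} = \left(289 + 107\right) \left(- \frac{1}{55}\right) = 396 \left(- \frac{1}{55}\right) = - \frac{36}{5}$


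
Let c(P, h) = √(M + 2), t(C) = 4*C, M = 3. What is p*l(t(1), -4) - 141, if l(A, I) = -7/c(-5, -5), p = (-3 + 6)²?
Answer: -141 - 63*√5/5 ≈ -169.17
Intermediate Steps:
p = 9 (p = 3² = 9)
c(P, h) = √5 (c(P, h) = √(3 + 2) = √5)
l(A, I) = -7*√5/5
p*l(t(1), -4) - 141 = 9*(-7*√5/5) - 141 = -63*√5/5 - 141 = -141 - 63*√5/5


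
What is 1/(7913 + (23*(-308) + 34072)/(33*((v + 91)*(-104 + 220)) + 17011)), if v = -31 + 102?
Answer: 637147/5041771199 ≈ 0.00012637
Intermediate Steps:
v = 71
1/(7913 + (23*(-308) + 34072)/(33*((v + 91)*(-104 + 220)) + 17011)) = 1/(7913 + (23*(-308) + 34072)/(33*((71 + 91)*(-104 + 220)) + 17011)) = 1/(7913 + (-7084 + 34072)/(33*(162*116) + 17011)) = 1/(7913 + 26988/(33*18792 + 17011)) = 1/(7913 + 26988/(620136 + 17011)) = 1/(7913 + 26988/637147) = 1/(5041771199/637147) = 637147/5041771199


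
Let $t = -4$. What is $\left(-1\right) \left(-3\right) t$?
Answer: $-12$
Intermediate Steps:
$\left(-1\right) \left(-3\right) t = \left(-1\right) \left(-3\right) \left(-4\right) = 3 \left(-4\right) = -12$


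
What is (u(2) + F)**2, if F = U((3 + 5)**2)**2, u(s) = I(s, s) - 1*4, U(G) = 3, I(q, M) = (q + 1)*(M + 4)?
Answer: 529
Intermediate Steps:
I(q, M) = (1 + q)*(4 + M)
u(s) = s**2 + 5*s (u(s) = (4 + s + 4*s + s*s) - 1*4 = (4 + s + 4*s + s**2) - 4 = (4 + s**2 + 5*s) - 4 = s**2 + 5*s)
F = 9 (F = 3**2 = 9)
(u(2) + F)**2 = (2*(5 + 2) + 9)**2 = (2*7 + 9)**2 = (14 + 9)**2 = 23**2 = 529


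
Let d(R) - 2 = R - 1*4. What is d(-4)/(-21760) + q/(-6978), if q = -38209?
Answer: 207867427/37960320 ≈ 5.4759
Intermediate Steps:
d(R) = -2 + R (d(R) = 2 + (R - 1*4) = 2 + (R - 4) = 2 + (-4 + R) = -2 + R)
d(-4)/(-21760) + q/(-6978) = (-2 - 4)/(-21760) - 38209/(-6978) = -6*(-1/21760) - 38209*(-1/6978) = 3/10880 + 38209/6978 = 207867427/37960320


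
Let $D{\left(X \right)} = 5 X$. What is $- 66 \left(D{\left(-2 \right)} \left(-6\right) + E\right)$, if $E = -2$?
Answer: $-3828$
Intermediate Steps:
$- 66 \left(D{\left(-2 \right)} \left(-6\right) + E\right) = - 66 \left(5 \left(-2\right) \left(-6\right) - 2\right) = - 66 \left(\left(-10\right) \left(-6\right) - 2\right) = - 66 \left(60 - 2\right) = \left(-66\right) 58 = -3828$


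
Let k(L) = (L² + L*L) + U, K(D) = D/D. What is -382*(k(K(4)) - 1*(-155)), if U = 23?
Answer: -68760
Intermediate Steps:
K(D) = 1
k(L) = 23 + 2*L² (k(L) = (L² + L*L) + 23 = (L² + L²) + 23 = 2*L² + 23 = 23 + 2*L²)
-382*(k(K(4)) - 1*(-155)) = -382*((23 + 2*1²) - 1*(-155)) = -382*((23 + 2*1) + 155) = -382*((23 + 2) + 155) = -382*(25 + 155) = -382*180 = -68760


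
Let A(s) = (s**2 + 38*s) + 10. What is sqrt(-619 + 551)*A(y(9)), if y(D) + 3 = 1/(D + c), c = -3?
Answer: -3227*I*sqrt(17)/18 ≈ -739.18*I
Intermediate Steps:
y(D) = -3 + 1/(-3 + D) (y(D) = -3 + 1/(D - 3) = -3 + 1/(-3 + D))
A(s) = 10 + s**2 + 38*s
sqrt(-619 + 551)*A(y(9)) = sqrt(-619 + 551)*(10 + ((10 - 3*9)/(-3 + 9))**2 + 38*((10 - 3*9)/(-3 + 9))) = sqrt(-68)*(10 + ((10 - 27)/6)**2 + 38*((10 - 27)/6)) = (2*I*sqrt(17))*(10 + ((1/6)*(-17))**2 + 38*((1/6)*(-17))) = (2*I*sqrt(17))*(10 + (-17/6)**2 + 38*(-17/6)) = (2*I*sqrt(17))*(10 + 289/36 - 323/3) = (2*I*sqrt(17))*(-3227/36) = -3227*I*sqrt(17)/18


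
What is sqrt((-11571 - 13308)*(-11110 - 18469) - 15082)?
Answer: sqrt(735880859) ≈ 27127.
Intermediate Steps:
sqrt((-11571 - 13308)*(-11110 - 18469) - 15082) = sqrt(-24879*(-29579) - 15082) = sqrt(735895941 - 15082) = sqrt(735880859)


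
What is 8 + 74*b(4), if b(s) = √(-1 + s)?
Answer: 8 + 74*√3 ≈ 136.17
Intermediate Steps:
8 + 74*b(4) = 8 + 74*√(-1 + 4) = 8 + 74*√3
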